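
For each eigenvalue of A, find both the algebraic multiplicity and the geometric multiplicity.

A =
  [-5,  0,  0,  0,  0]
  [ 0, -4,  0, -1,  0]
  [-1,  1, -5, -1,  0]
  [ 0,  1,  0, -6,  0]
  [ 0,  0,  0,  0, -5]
λ = -5: alg = 5, geom = 3

Step 1 — factor the characteristic polynomial to read off the algebraic multiplicities:
  χ_A(x) = (x + 5)^5

Step 2 — compute geometric multiplicities via the rank-nullity identity g(λ) = n − rank(A − λI):
  rank(A − (-5)·I) = 2, so dim ker(A − (-5)·I) = n − 2 = 3

Summary:
  λ = -5: algebraic multiplicity = 5, geometric multiplicity = 3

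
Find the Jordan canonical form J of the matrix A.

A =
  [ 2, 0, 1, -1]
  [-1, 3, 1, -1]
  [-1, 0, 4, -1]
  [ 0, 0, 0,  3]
J_2(3) ⊕ J_1(3) ⊕ J_1(3)

The characteristic polynomial is
  det(x·I − A) = x^4 - 12*x^3 + 54*x^2 - 108*x + 81 = (x - 3)^4

Eigenvalues and multiplicities (the geometric multiplicity of λ is n − rank(A − λI), which equals the number of Jordan blocks for λ):
  λ = 3: algebraic multiplicity = 4, geometric multiplicity = 3

Determining the block sizes for each eigenvalue:
  λ = 3: 3 blocks summing to 4 forces exactly one block of size 2 and the rest size 1 → block sizes [2, 1, 1]

Assembling the blocks gives a Jordan form
J =
  [3, 1, 0, 0]
  [0, 3, 0, 0]
  [0, 0, 3, 0]
  [0, 0, 0, 3]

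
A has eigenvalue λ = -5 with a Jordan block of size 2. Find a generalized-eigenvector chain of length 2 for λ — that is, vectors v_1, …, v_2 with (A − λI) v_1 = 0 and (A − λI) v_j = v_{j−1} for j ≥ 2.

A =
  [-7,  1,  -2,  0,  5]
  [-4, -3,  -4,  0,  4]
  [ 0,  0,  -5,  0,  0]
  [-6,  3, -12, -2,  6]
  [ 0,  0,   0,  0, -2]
A Jordan chain for λ = -5 of length 2:
v_1 = (-2, -4, 0, 0, 0)ᵀ
v_2 = (2, 0, -1, 0, 0)ᵀ

Let N = A − (-5)·I. We want v_2 with N^2 v_2 = 0 but N^1 v_2 ≠ 0; then v_{j-1} := N · v_j for j = 2, …, 2.

Pick v_2 = (2, 0, -1, 0, 0)ᵀ.
Then v_1 = N · v_2 = (-2, -4, 0, 0, 0)ᵀ.

Sanity check: (A − (-5)·I) v_1 = (0, 0, 0, 0, 0)ᵀ = 0. ✓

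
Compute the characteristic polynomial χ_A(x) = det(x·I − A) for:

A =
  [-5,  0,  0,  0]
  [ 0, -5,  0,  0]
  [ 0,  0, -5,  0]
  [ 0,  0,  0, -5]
x^4 + 20*x^3 + 150*x^2 + 500*x + 625

Expanding det(x·I − A) (e.g. by cofactor expansion or by noting that A is similar to its Jordan form J, which has the same characteristic polynomial as A) gives
  χ_A(x) = x^4 + 20*x^3 + 150*x^2 + 500*x + 625
which factors as (x + 5)^4. The eigenvalues (with algebraic multiplicities) are λ = -5 with multiplicity 4.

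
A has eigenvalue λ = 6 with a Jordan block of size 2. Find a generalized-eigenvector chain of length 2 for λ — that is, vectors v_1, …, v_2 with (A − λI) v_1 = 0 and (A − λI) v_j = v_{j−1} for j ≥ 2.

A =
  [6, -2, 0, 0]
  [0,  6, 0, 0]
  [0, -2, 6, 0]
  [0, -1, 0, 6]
A Jordan chain for λ = 6 of length 2:
v_1 = (-2, 0, -2, -1)ᵀ
v_2 = (0, 1, 0, 0)ᵀ

Let N = A − (6)·I. We want v_2 with N^2 v_2 = 0 but N^1 v_2 ≠ 0; then v_{j-1} := N · v_j for j = 2, …, 2.

Pick v_2 = (0, 1, 0, 0)ᵀ.
Then v_1 = N · v_2 = (-2, 0, -2, -1)ᵀ.

Sanity check: (A − (6)·I) v_1 = (0, 0, 0, 0)ᵀ = 0. ✓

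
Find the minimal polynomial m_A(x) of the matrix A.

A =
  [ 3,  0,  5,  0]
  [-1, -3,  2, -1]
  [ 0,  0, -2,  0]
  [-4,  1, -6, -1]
x^4 + 3*x^3 - 6*x^2 - 28*x - 24

The characteristic polynomial is χ_A(x) = (x - 3)*(x + 2)^3, so the eigenvalues are known. The minimal polynomial is
  m_A(x) = Π_λ (x − λ)^{k_λ}
where k_λ is the size of the *largest* Jordan block for λ (equivalently, the smallest k with (A − λI)^k v = 0 for every generalised eigenvector v of λ).

  λ = -2: largest Jordan block has size 3, contributing (x + 2)^3
  λ = 3: largest Jordan block has size 1, contributing (x − 3)

So m_A(x) = (x - 3)*(x + 2)^3 = x^4 + 3*x^3 - 6*x^2 - 28*x - 24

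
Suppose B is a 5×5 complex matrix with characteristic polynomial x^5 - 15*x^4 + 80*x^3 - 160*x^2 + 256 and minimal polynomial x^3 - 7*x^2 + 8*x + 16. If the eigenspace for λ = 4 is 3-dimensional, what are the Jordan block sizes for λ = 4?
Block sizes for λ = 4: [2, 1, 1]

Step 1 — from the characteristic polynomial, algebraic multiplicity of λ = 4 is 4. From dim ker(B − (4)·I) = 3, there are exactly 3 Jordan blocks for λ = 4.
Step 2 — from the minimal polynomial, the factor (x − 4)^2 tells us the largest block for λ = 4 has size 2.
Step 3 — with total size 4, 3 blocks, and largest block 2, the block sizes (in nonincreasing order) are [2, 1, 1].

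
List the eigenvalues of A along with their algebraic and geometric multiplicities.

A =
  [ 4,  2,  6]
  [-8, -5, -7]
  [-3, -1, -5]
λ = -2: alg = 3, geom = 1

Step 1 — factor the characteristic polynomial to read off the algebraic multiplicities:
  χ_A(x) = (x + 2)^3

Step 2 — compute geometric multiplicities via the rank-nullity identity g(λ) = n − rank(A − λI):
  rank(A − (-2)·I) = 2, so dim ker(A − (-2)·I) = n − 2 = 1

Summary:
  λ = -2: algebraic multiplicity = 3, geometric multiplicity = 1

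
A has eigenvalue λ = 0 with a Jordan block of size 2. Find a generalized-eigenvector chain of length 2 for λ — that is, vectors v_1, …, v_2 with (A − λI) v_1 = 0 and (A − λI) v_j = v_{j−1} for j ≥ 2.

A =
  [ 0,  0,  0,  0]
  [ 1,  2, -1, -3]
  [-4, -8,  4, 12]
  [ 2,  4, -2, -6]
A Jordan chain for λ = 0 of length 2:
v_1 = (0, 1, -4, 2)ᵀ
v_2 = (1, 0, 0, 0)ᵀ

Let N = A − (0)·I. We want v_2 with N^2 v_2 = 0 but N^1 v_2 ≠ 0; then v_{j-1} := N · v_j for j = 2, …, 2.

Pick v_2 = (1, 0, 0, 0)ᵀ.
Then v_1 = N · v_2 = (0, 1, -4, 2)ᵀ.

Sanity check: (A − (0)·I) v_1 = (0, 0, 0, 0)ᵀ = 0. ✓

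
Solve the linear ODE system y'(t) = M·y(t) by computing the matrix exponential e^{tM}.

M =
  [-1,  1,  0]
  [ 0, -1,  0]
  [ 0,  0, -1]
e^{tM} =
  [exp(-t), t*exp(-t), 0]
  [0, exp(-t), 0]
  [0, 0, exp(-t)]

Strategy: write M = P · J · P⁻¹ where J is a Jordan canonical form, so e^{tM} = P · e^{tJ} · P⁻¹, and e^{tJ} can be computed block-by-block.

M has Jordan form
J =
  [-1,  1,  0]
  [ 0, -1,  0]
  [ 0,  0, -1]
(up to reordering of blocks).

Per-block formulas:
  For a 1×1 block at λ = -1: exp(t · [-1]) = [e^(-1t)].
  For a 2×2 Jordan block J_2(-1): exp(t · J_2(-1)) = e^(-1t)·(I + t·N), where N is the 2×2 nilpotent shift.

After assembling e^{tJ} and conjugating by P, we get:

e^{tM} =
  [exp(-t), t*exp(-t), 0]
  [0, exp(-t), 0]
  [0, 0, exp(-t)]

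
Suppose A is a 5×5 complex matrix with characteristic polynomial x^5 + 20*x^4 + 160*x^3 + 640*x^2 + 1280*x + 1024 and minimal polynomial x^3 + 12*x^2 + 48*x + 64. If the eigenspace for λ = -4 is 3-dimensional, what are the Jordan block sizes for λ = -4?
Block sizes for λ = -4: [3, 1, 1]

Step 1 — from the characteristic polynomial, algebraic multiplicity of λ = -4 is 5. From dim ker(A − (-4)·I) = 3, there are exactly 3 Jordan blocks for λ = -4.
Step 2 — from the minimal polynomial, the factor (x + 4)^3 tells us the largest block for λ = -4 has size 3.
Step 3 — with total size 5, 3 blocks, and largest block 3, the block sizes (in nonincreasing order) are [3, 1, 1].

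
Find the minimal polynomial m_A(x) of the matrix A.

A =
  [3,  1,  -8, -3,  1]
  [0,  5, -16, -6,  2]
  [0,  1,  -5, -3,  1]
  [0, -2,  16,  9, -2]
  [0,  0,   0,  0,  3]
x^2 - 6*x + 9

The characteristic polynomial is χ_A(x) = (x - 3)^5, so the eigenvalues are known. The minimal polynomial is
  m_A(x) = Π_λ (x − λ)^{k_λ}
where k_λ is the size of the *largest* Jordan block for λ (equivalently, the smallest k with (A − λI)^k v = 0 for every generalised eigenvector v of λ).

  λ = 3: largest Jordan block has size 2, contributing (x − 3)^2

So m_A(x) = (x - 3)^2 = x^2 - 6*x + 9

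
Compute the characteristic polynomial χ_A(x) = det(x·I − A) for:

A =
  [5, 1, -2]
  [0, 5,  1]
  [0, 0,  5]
x^3 - 15*x^2 + 75*x - 125

Expanding det(x·I − A) (e.g. by cofactor expansion or by noting that A is similar to its Jordan form J, which has the same characteristic polynomial as A) gives
  χ_A(x) = x^3 - 15*x^2 + 75*x - 125
which factors as (x - 5)^3. The eigenvalues (with algebraic multiplicities) are λ = 5 with multiplicity 3.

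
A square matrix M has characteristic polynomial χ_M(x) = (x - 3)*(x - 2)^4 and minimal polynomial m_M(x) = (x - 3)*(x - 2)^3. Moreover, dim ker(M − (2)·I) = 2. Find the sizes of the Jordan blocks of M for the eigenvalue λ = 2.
Block sizes for λ = 2: [3, 1]

Step 1 — from the characteristic polynomial, algebraic multiplicity of λ = 2 is 4. From dim ker(M − (2)·I) = 2, there are exactly 2 Jordan blocks for λ = 2.
Step 2 — from the minimal polynomial, the factor (x − 2)^3 tells us the largest block for λ = 2 has size 3.
Step 3 — with total size 4, 2 blocks, and largest block 3, the block sizes (in nonincreasing order) are [3, 1].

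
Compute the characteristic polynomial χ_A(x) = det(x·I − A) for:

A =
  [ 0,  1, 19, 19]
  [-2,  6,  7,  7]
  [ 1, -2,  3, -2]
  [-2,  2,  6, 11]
x^4 - 20*x^3 + 150*x^2 - 500*x + 625

Expanding det(x·I − A) (e.g. by cofactor expansion or by noting that A is similar to its Jordan form J, which has the same characteristic polynomial as A) gives
  χ_A(x) = x^4 - 20*x^3 + 150*x^2 - 500*x + 625
which factors as (x - 5)^4. The eigenvalues (with algebraic multiplicities) are λ = 5 with multiplicity 4.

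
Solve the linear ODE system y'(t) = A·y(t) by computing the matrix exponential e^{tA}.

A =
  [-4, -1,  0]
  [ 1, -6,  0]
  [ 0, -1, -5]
e^{tA} =
  [t*exp(-5*t) + exp(-5*t), -t*exp(-5*t), 0]
  [t*exp(-5*t), -t*exp(-5*t) + exp(-5*t), 0]
  [-t^2*exp(-5*t)/2, t^2*exp(-5*t)/2 - t*exp(-5*t), exp(-5*t)]

Strategy: write A = P · J · P⁻¹ where J is a Jordan canonical form, so e^{tA} = P · e^{tJ} · P⁻¹, and e^{tJ} can be computed block-by-block.

A has Jordan form
J =
  [-5,  1,  0]
  [ 0, -5,  1]
  [ 0,  0, -5]
(up to reordering of blocks).

Per-block formulas:
  For a 3×3 Jordan block J_3(-5): exp(t · J_3(-5)) = e^(-5t)·(I + t·N + (t^2/2)·N^2), where N is the 3×3 nilpotent shift.

After assembling e^{tJ} and conjugating by P, we get:

e^{tA} =
  [t*exp(-5*t) + exp(-5*t), -t*exp(-5*t), 0]
  [t*exp(-5*t), -t*exp(-5*t) + exp(-5*t), 0]
  [-t^2*exp(-5*t)/2, t^2*exp(-5*t)/2 - t*exp(-5*t), exp(-5*t)]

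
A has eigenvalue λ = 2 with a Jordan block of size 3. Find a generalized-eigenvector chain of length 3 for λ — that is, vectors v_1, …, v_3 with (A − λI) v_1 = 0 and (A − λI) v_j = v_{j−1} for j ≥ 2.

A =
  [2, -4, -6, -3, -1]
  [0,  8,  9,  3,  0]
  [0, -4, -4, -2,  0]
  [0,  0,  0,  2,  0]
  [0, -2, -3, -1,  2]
A Jordan chain for λ = 2 of length 3:
v_1 = (2, 0, 0, 0, 0)ᵀ
v_2 = (-4, 6, -4, 0, -2)ᵀ
v_3 = (0, 1, 0, 0, 0)ᵀ

Let N = A − (2)·I. We want v_3 with N^3 v_3 = 0 but N^2 v_3 ≠ 0; then v_{j-1} := N · v_j for j = 3, …, 2.

Pick v_3 = (0, 1, 0, 0, 0)ᵀ.
Then v_2 = N · v_3 = (-4, 6, -4, 0, -2)ᵀ.
Then v_1 = N · v_2 = (2, 0, 0, 0, 0)ᵀ.

Sanity check: (A − (2)·I) v_1 = (0, 0, 0, 0, 0)ᵀ = 0. ✓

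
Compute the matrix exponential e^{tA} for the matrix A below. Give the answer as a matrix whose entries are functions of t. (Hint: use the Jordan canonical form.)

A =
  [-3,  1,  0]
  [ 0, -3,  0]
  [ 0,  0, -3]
e^{tA} =
  [exp(-3*t), t*exp(-3*t), 0]
  [0, exp(-3*t), 0]
  [0, 0, exp(-3*t)]

Strategy: write A = P · J · P⁻¹ where J is a Jordan canonical form, so e^{tA} = P · e^{tJ} · P⁻¹, and e^{tJ} can be computed block-by-block.

A has Jordan form
J =
  [-3,  1,  0]
  [ 0, -3,  0]
  [ 0,  0, -3]
(up to reordering of blocks).

Per-block formulas:
  For a 2×2 Jordan block J_2(-3): exp(t · J_2(-3)) = e^(-3t)·(I + t·N), where N is the 2×2 nilpotent shift.
  For a 1×1 block at λ = -3: exp(t · [-3]) = [e^(-3t)].

After assembling e^{tJ} and conjugating by P, we get:

e^{tA} =
  [exp(-3*t), t*exp(-3*t), 0]
  [0, exp(-3*t), 0]
  [0, 0, exp(-3*t)]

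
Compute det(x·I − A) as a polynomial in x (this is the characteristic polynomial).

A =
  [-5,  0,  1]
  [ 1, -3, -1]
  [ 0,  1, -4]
x^3 + 12*x^2 + 48*x + 64

Expanding det(x·I − A) (e.g. by cofactor expansion or by noting that A is similar to its Jordan form J, which has the same characteristic polynomial as A) gives
  χ_A(x) = x^3 + 12*x^2 + 48*x + 64
which factors as (x + 4)^3. The eigenvalues (with algebraic multiplicities) are λ = -4 with multiplicity 3.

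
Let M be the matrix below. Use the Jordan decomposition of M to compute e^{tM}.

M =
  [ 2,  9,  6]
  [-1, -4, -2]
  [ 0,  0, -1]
e^{tM} =
  [3*t*exp(-t) + exp(-t), 9*t*exp(-t), 6*t*exp(-t)]
  [-t*exp(-t), -3*t*exp(-t) + exp(-t), -2*t*exp(-t)]
  [0, 0, exp(-t)]

Strategy: write M = P · J · P⁻¹ where J is a Jordan canonical form, so e^{tM} = P · e^{tJ} · P⁻¹, and e^{tJ} can be computed block-by-block.

M has Jordan form
J =
  [-1,  1,  0]
  [ 0, -1,  0]
  [ 0,  0, -1]
(up to reordering of blocks).

Per-block formulas:
  For a 2×2 Jordan block J_2(-1): exp(t · J_2(-1)) = e^(-1t)·(I + t·N), where N is the 2×2 nilpotent shift.
  For a 1×1 block at λ = -1: exp(t · [-1]) = [e^(-1t)].

After assembling e^{tJ} and conjugating by P, we get:

e^{tM} =
  [3*t*exp(-t) + exp(-t), 9*t*exp(-t), 6*t*exp(-t)]
  [-t*exp(-t), -3*t*exp(-t) + exp(-t), -2*t*exp(-t)]
  [0, 0, exp(-t)]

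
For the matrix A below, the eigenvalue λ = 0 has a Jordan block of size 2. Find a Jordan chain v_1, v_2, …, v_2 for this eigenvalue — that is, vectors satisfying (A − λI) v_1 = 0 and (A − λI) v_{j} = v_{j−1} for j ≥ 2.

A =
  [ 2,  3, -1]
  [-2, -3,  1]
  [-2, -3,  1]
A Jordan chain for λ = 0 of length 2:
v_1 = (2, -2, -2)ᵀ
v_2 = (1, 0, 0)ᵀ

Let N = A − (0)·I. We want v_2 with N^2 v_2 = 0 but N^1 v_2 ≠ 0; then v_{j-1} := N · v_j for j = 2, …, 2.

Pick v_2 = (1, 0, 0)ᵀ.
Then v_1 = N · v_2 = (2, -2, -2)ᵀ.

Sanity check: (A − (0)·I) v_1 = (0, 0, 0)ᵀ = 0. ✓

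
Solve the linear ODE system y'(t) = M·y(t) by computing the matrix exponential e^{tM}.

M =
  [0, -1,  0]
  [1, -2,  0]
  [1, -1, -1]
e^{tM} =
  [t*exp(-t) + exp(-t), -t*exp(-t), 0]
  [t*exp(-t), -t*exp(-t) + exp(-t), 0]
  [t*exp(-t), -t*exp(-t), exp(-t)]

Strategy: write M = P · J · P⁻¹ where J is a Jordan canonical form, so e^{tM} = P · e^{tJ} · P⁻¹, and e^{tJ} can be computed block-by-block.

M has Jordan form
J =
  [-1,  1,  0]
  [ 0, -1,  0]
  [ 0,  0, -1]
(up to reordering of blocks).

Per-block formulas:
  For a 2×2 Jordan block J_2(-1): exp(t · J_2(-1)) = e^(-1t)·(I + t·N), where N is the 2×2 nilpotent shift.
  For a 1×1 block at λ = -1: exp(t · [-1]) = [e^(-1t)].

After assembling e^{tJ} and conjugating by P, we get:

e^{tM} =
  [t*exp(-t) + exp(-t), -t*exp(-t), 0]
  [t*exp(-t), -t*exp(-t) + exp(-t), 0]
  [t*exp(-t), -t*exp(-t), exp(-t)]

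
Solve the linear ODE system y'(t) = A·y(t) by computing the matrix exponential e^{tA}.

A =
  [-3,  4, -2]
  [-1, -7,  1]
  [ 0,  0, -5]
e^{tA} =
  [2*t*exp(-5*t) + exp(-5*t), 4*t*exp(-5*t), -2*t*exp(-5*t)]
  [-t*exp(-5*t), -2*t*exp(-5*t) + exp(-5*t), t*exp(-5*t)]
  [0, 0, exp(-5*t)]

Strategy: write A = P · J · P⁻¹ where J is a Jordan canonical form, so e^{tA} = P · e^{tJ} · P⁻¹, and e^{tJ} can be computed block-by-block.

A has Jordan form
J =
  [-5,  1,  0]
  [ 0, -5,  0]
  [ 0,  0, -5]
(up to reordering of blocks).

Per-block formulas:
  For a 2×2 Jordan block J_2(-5): exp(t · J_2(-5)) = e^(-5t)·(I + t·N), where N is the 2×2 nilpotent shift.
  For a 1×1 block at λ = -5: exp(t · [-5]) = [e^(-5t)].

After assembling e^{tJ} and conjugating by P, we get:

e^{tA} =
  [2*t*exp(-5*t) + exp(-5*t), 4*t*exp(-5*t), -2*t*exp(-5*t)]
  [-t*exp(-5*t), -2*t*exp(-5*t) + exp(-5*t), t*exp(-5*t)]
  [0, 0, exp(-5*t)]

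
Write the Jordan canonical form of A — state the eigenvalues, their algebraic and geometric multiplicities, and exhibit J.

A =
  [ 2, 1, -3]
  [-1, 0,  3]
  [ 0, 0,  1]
J_2(1) ⊕ J_1(1)

The characteristic polynomial is
  det(x·I − A) = x^3 - 3*x^2 + 3*x - 1 = (x - 1)^3

Eigenvalues and multiplicities (the geometric multiplicity of λ is n − rank(A − λI), which equals the number of Jordan blocks for λ):
  λ = 1: algebraic multiplicity = 3, geometric multiplicity = 2

Determining the block sizes for each eigenvalue:
  λ = 1: 2 blocks summing to 3 forces exactly one block of size 2 and the rest size 1 → block sizes [2, 1]

Assembling the blocks gives a Jordan form
J =
  [1, 1, 0]
  [0, 1, 0]
  [0, 0, 1]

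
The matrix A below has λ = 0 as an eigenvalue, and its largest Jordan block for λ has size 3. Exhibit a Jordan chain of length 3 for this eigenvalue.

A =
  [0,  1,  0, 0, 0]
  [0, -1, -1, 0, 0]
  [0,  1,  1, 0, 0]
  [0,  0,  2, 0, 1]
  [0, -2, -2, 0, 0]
A Jordan chain for λ = 0 of length 3:
v_1 = (-1, 0, 0, 0, 0)ᵀ
v_2 = (1, -1, 1, 0, -2)ᵀ
v_3 = (0, 1, 0, 0, 0)ᵀ

Let N = A − (0)·I. We want v_3 with N^3 v_3 = 0 but N^2 v_3 ≠ 0; then v_{j-1} := N · v_j for j = 3, …, 2.

Pick v_3 = (0, 1, 0, 0, 0)ᵀ.
Then v_2 = N · v_3 = (1, -1, 1, 0, -2)ᵀ.
Then v_1 = N · v_2 = (-1, 0, 0, 0, 0)ᵀ.

Sanity check: (A − (0)·I) v_1 = (0, 0, 0, 0, 0)ᵀ = 0. ✓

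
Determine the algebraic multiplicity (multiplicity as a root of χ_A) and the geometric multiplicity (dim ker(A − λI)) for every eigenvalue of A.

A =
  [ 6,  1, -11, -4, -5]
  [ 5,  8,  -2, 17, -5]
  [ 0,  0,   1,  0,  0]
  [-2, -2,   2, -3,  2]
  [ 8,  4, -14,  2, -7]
λ = 1: alg = 5, geom = 3

Step 1 — factor the characteristic polynomial to read off the algebraic multiplicities:
  χ_A(x) = (x - 1)^5

Step 2 — compute geometric multiplicities via the rank-nullity identity g(λ) = n − rank(A − λI):
  rank(A − (1)·I) = 2, so dim ker(A − (1)·I) = n − 2 = 3

Summary:
  λ = 1: algebraic multiplicity = 5, geometric multiplicity = 3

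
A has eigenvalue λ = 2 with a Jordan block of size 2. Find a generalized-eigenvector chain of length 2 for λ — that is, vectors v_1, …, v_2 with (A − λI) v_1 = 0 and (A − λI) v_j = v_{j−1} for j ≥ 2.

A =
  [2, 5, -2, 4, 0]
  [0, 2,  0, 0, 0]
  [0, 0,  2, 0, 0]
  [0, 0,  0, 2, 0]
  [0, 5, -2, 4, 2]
A Jordan chain for λ = 2 of length 2:
v_1 = (5, 0, 0, 0, 5)ᵀ
v_2 = (0, 1, 0, 0, 0)ᵀ

Let N = A − (2)·I. We want v_2 with N^2 v_2 = 0 but N^1 v_2 ≠ 0; then v_{j-1} := N · v_j for j = 2, …, 2.

Pick v_2 = (0, 1, 0, 0, 0)ᵀ.
Then v_1 = N · v_2 = (5, 0, 0, 0, 5)ᵀ.

Sanity check: (A − (2)·I) v_1 = (0, 0, 0, 0, 0)ᵀ = 0. ✓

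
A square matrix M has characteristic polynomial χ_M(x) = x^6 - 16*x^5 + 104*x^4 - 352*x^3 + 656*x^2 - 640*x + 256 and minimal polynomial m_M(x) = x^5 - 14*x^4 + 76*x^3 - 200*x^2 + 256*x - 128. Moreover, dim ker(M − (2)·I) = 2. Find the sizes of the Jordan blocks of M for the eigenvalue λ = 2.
Block sizes for λ = 2: [3, 1]

Step 1 — from the characteristic polynomial, algebraic multiplicity of λ = 2 is 4. From dim ker(M − (2)·I) = 2, there are exactly 2 Jordan blocks for λ = 2.
Step 2 — from the minimal polynomial, the factor (x − 2)^3 tells us the largest block for λ = 2 has size 3.
Step 3 — with total size 4, 2 blocks, and largest block 3, the block sizes (in nonincreasing order) are [3, 1].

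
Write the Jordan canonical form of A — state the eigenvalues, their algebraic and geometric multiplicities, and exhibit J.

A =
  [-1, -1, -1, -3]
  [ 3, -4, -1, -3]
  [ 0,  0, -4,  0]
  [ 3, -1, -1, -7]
J_3(-4) ⊕ J_1(-4)

The characteristic polynomial is
  det(x·I − A) = x^4 + 16*x^3 + 96*x^2 + 256*x + 256 = (x + 4)^4

Eigenvalues and multiplicities (the geometric multiplicity of λ is n − rank(A − λI), which equals the number of Jordan blocks for λ):
  λ = -4: algebraic multiplicity = 4, geometric multiplicity = 2

Determining the block sizes for each eigenvalue:
  λ = -4: with am = 4 and gm = 2, the partition is not yet determined (e.g. several partitions of 4 into 2 parts exist). Let N = A − (-4)·I. Computing rank(N^1) = 2, rank(N^2) = 1, rank(N^3) = 0; the number of blocks of size ≥ j is rank(N^{j−1}) − rank(N^j), giving [2, 1, 1]. So we have 1 block(s) of size 3, 1 block(s) of size 1 → block sizes [3, 1]

Assembling the blocks gives a Jordan form
J =
  [-4,  1,  0,  0]
  [ 0, -4,  1,  0]
  [ 0,  0, -4,  0]
  [ 0,  0,  0, -4]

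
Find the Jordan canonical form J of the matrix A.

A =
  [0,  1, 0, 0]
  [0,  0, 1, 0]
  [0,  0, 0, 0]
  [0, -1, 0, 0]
J_3(0) ⊕ J_1(0)

The characteristic polynomial is
  det(x·I − A) = x^4

Eigenvalues and multiplicities (the geometric multiplicity of λ is n − rank(A − λI), which equals the number of Jordan blocks for λ):
  λ = 0: algebraic multiplicity = 4, geometric multiplicity = 2

Determining the block sizes for each eigenvalue:
  λ = 0: with am = 4 and gm = 2, the partition is not yet determined (e.g. several partitions of 4 into 2 parts exist). Let N = A − (0)·I. Computing rank(N^1) = 2, rank(N^2) = 1, rank(N^3) = 0; the number of blocks of size ≥ j is rank(N^{j−1}) − rank(N^j), giving [2, 1, 1]. So we have 1 block(s) of size 3, 1 block(s) of size 1 → block sizes [3, 1]

Assembling the blocks gives a Jordan form
J =
  [0, 1, 0, 0]
  [0, 0, 1, 0]
  [0, 0, 0, 0]
  [0, 0, 0, 0]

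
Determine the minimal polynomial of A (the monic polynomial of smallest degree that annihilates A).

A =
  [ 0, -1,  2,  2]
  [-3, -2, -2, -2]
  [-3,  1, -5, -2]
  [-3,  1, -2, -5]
x^2 + 6*x + 9

The characteristic polynomial is χ_A(x) = (x + 3)^4, so the eigenvalues are known. The minimal polynomial is
  m_A(x) = Π_λ (x − λ)^{k_λ}
where k_λ is the size of the *largest* Jordan block for λ (equivalently, the smallest k with (A − λI)^k v = 0 for every generalised eigenvector v of λ).

  λ = -3: largest Jordan block has size 2, contributing (x + 3)^2

So m_A(x) = (x + 3)^2 = x^2 + 6*x + 9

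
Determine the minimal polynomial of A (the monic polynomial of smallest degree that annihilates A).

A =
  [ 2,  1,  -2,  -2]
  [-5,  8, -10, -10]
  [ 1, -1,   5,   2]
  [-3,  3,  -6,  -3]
x^2 - 6*x + 9

The characteristic polynomial is χ_A(x) = (x - 3)^4, so the eigenvalues are known. The minimal polynomial is
  m_A(x) = Π_λ (x − λ)^{k_λ}
where k_λ is the size of the *largest* Jordan block for λ (equivalently, the smallest k with (A − λI)^k v = 0 for every generalised eigenvector v of λ).

  λ = 3: largest Jordan block has size 2, contributing (x − 3)^2

So m_A(x) = (x - 3)^2 = x^2 - 6*x + 9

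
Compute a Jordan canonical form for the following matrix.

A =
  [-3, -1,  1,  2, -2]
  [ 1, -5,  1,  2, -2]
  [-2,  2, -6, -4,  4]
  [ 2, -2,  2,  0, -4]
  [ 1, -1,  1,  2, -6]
J_2(-4) ⊕ J_1(-4) ⊕ J_1(-4) ⊕ J_1(-4)

The characteristic polynomial is
  det(x·I − A) = x^5 + 20*x^4 + 160*x^3 + 640*x^2 + 1280*x + 1024 = (x + 4)^5

Eigenvalues and multiplicities (the geometric multiplicity of λ is n − rank(A − λI), which equals the number of Jordan blocks for λ):
  λ = -4: algebraic multiplicity = 5, geometric multiplicity = 4

Determining the block sizes for each eigenvalue:
  λ = -4: 4 blocks summing to 5 forces exactly one block of size 2 and the rest size 1 → block sizes [2, 1, 1, 1]

Assembling the blocks gives a Jordan form
J =
  [-4,  1,  0,  0,  0]
  [ 0, -4,  0,  0,  0]
  [ 0,  0, -4,  0,  0]
  [ 0,  0,  0, -4,  0]
  [ 0,  0,  0,  0, -4]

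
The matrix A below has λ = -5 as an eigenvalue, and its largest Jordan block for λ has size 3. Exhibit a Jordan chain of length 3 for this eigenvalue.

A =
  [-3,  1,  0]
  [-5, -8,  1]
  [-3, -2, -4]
A Jordan chain for λ = -5 of length 3:
v_1 = (-1, 2, 1)ᵀ
v_2 = (2, -5, -3)ᵀ
v_3 = (1, 0, 0)ᵀ

Let N = A − (-5)·I. We want v_3 with N^3 v_3 = 0 but N^2 v_3 ≠ 0; then v_{j-1} := N · v_j for j = 3, …, 2.

Pick v_3 = (1, 0, 0)ᵀ.
Then v_2 = N · v_3 = (2, -5, -3)ᵀ.
Then v_1 = N · v_2 = (-1, 2, 1)ᵀ.

Sanity check: (A − (-5)·I) v_1 = (0, 0, 0)ᵀ = 0. ✓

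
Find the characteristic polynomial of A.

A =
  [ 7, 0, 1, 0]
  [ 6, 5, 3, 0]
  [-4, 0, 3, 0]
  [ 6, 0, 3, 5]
x^4 - 20*x^3 + 150*x^2 - 500*x + 625

Expanding det(x·I − A) (e.g. by cofactor expansion or by noting that A is similar to its Jordan form J, which has the same characteristic polynomial as A) gives
  χ_A(x) = x^4 - 20*x^3 + 150*x^2 - 500*x + 625
which factors as (x - 5)^4. The eigenvalues (with algebraic multiplicities) are λ = 5 with multiplicity 4.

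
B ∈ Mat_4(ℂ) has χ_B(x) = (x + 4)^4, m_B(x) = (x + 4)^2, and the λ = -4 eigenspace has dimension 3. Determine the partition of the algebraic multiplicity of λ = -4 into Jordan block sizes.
Block sizes for λ = -4: [2, 1, 1]

Step 1 — from the characteristic polynomial, algebraic multiplicity of λ = -4 is 4. From dim ker(B − (-4)·I) = 3, there are exactly 3 Jordan blocks for λ = -4.
Step 2 — from the minimal polynomial, the factor (x + 4)^2 tells us the largest block for λ = -4 has size 2.
Step 3 — with total size 4, 3 blocks, and largest block 2, the block sizes (in nonincreasing order) are [2, 1, 1].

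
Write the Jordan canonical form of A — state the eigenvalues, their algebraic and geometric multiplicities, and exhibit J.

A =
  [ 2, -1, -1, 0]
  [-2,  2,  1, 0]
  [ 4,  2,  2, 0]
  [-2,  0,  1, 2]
J_3(2) ⊕ J_1(2)

The characteristic polynomial is
  det(x·I − A) = x^4 - 8*x^3 + 24*x^2 - 32*x + 16 = (x - 2)^4

Eigenvalues and multiplicities (the geometric multiplicity of λ is n − rank(A − λI), which equals the number of Jordan blocks for λ):
  λ = 2: algebraic multiplicity = 4, geometric multiplicity = 2

Determining the block sizes for each eigenvalue:
  λ = 2: with am = 4 and gm = 2, the partition is not yet determined (e.g. several partitions of 4 into 2 parts exist). Let N = A − (2)·I. Computing rank(N^1) = 2, rank(N^2) = 1, rank(N^3) = 0; the number of blocks of size ≥ j is rank(N^{j−1}) − rank(N^j), giving [2, 1, 1]. So we have 1 block(s) of size 3, 1 block(s) of size 1 → block sizes [3, 1]

Assembling the blocks gives a Jordan form
J =
  [2, 1, 0, 0]
  [0, 2, 1, 0]
  [0, 0, 2, 0]
  [0, 0, 0, 2]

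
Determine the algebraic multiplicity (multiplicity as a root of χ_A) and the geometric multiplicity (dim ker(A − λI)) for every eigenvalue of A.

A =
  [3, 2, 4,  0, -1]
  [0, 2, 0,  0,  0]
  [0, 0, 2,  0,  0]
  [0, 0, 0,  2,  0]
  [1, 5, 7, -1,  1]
λ = 2: alg = 5, geom = 3

Step 1 — factor the characteristic polynomial to read off the algebraic multiplicities:
  χ_A(x) = (x - 2)^5

Step 2 — compute geometric multiplicities via the rank-nullity identity g(λ) = n − rank(A − λI):
  rank(A − (2)·I) = 2, so dim ker(A − (2)·I) = n − 2 = 3

Summary:
  λ = 2: algebraic multiplicity = 5, geometric multiplicity = 3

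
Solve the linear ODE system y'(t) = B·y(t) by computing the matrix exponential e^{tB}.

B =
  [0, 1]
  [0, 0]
e^{tB} =
  [1, t]
  [0, 1]

Strategy: write B = P · J · P⁻¹ where J is a Jordan canonical form, so e^{tB} = P · e^{tJ} · P⁻¹, and e^{tJ} can be computed block-by-block.

B has Jordan form
J =
  [0, 1]
  [0, 0]
(up to reordering of blocks).

Per-block formulas:
  For a 2×2 Jordan block J_2(0): exp(t · J_2(0)) = e^(0t)·(I + t·N), where N is the 2×2 nilpotent shift.

After assembling e^{tJ} and conjugating by P, we get:

e^{tB} =
  [1, t]
  [0, 1]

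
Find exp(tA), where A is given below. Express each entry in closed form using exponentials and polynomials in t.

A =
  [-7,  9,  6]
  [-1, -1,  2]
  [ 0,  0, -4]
e^{tA} =
  [-3*t*exp(-4*t) + exp(-4*t), 9*t*exp(-4*t), 6*t*exp(-4*t)]
  [-t*exp(-4*t), 3*t*exp(-4*t) + exp(-4*t), 2*t*exp(-4*t)]
  [0, 0, exp(-4*t)]

Strategy: write A = P · J · P⁻¹ where J is a Jordan canonical form, so e^{tA} = P · e^{tJ} · P⁻¹, and e^{tJ} can be computed block-by-block.

A has Jordan form
J =
  [-4,  1,  0]
  [ 0, -4,  0]
  [ 0,  0, -4]
(up to reordering of blocks).

Per-block formulas:
  For a 2×2 Jordan block J_2(-4): exp(t · J_2(-4)) = e^(-4t)·(I + t·N), where N is the 2×2 nilpotent shift.
  For a 1×1 block at λ = -4: exp(t · [-4]) = [e^(-4t)].

After assembling e^{tJ} and conjugating by P, we get:

e^{tA} =
  [-3*t*exp(-4*t) + exp(-4*t), 9*t*exp(-4*t), 6*t*exp(-4*t)]
  [-t*exp(-4*t), 3*t*exp(-4*t) + exp(-4*t), 2*t*exp(-4*t)]
  [0, 0, exp(-4*t)]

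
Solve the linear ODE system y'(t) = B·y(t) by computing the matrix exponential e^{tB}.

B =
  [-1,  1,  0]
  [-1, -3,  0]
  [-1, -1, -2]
e^{tB} =
  [t*exp(-2*t) + exp(-2*t), t*exp(-2*t), 0]
  [-t*exp(-2*t), -t*exp(-2*t) + exp(-2*t), 0]
  [-t*exp(-2*t), -t*exp(-2*t), exp(-2*t)]

Strategy: write B = P · J · P⁻¹ where J is a Jordan canonical form, so e^{tB} = P · e^{tJ} · P⁻¹, and e^{tJ} can be computed block-by-block.

B has Jordan form
J =
  [-2,  1,  0]
  [ 0, -2,  0]
  [ 0,  0, -2]
(up to reordering of blocks).

Per-block formulas:
  For a 1×1 block at λ = -2: exp(t · [-2]) = [e^(-2t)].
  For a 2×2 Jordan block J_2(-2): exp(t · J_2(-2)) = e^(-2t)·(I + t·N), where N is the 2×2 nilpotent shift.

After assembling e^{tJ} and conjugating by P, we get:

e^{tB} =
  [t*exp(-2*t) + exp(-2*t), t*exp(-2*t), 0]
  [-t*exp(-2*t), -t*exp(-2*t) + exp(-2*t), 0]
  [-t*exp(-2*t), -t*exp(-2*t), exp(-2*t)]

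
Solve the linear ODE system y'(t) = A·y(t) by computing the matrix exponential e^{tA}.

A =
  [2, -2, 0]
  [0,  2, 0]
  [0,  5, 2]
e^{tA} =
  [exp(2*t), -2*t*exp(2*t), 0]
  [0, exp(2*t), 0]
  [0, 5*t*exp(2*t), exp(2*t)]

Strategy: write A = P · J · P⁻¹ where J is a Jordan canonical form, so e^{tA} = P · e^{tJ} · P⁻¹, and e^{tJ} can be computed block-by-block.

A has Jordan form
J =
  [2, 1, 0]
  [0, 2, 0]
  [0, 0, 2]
(up to reordering of blocks).

Per-block formulas:
  For a 2×2 Jordan block J_2(2): exp(t · J_2(2)) = e^(2t)·(I + t·N), where N is the 2×2 nilpotent shift.
  For a 1×1 block at λ = 2: exp(t · [2]) = [e^(2t)].

After assembling e^{tJ} and conjugating by P, we get:

e^{tA} =
  [exp(2*t), -2*t*exp(2*t), 0]
  [0, exp(2*t), 0]
  [0, 5*t*exp(2*t), exp(2*t)]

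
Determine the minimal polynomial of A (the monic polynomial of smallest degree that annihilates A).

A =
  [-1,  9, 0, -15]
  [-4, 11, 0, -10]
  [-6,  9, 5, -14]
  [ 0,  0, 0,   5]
x^2 - 10*x + 25

The characteristic polynomial is χ_A(x) = (x - 5)^4, so the eigenvalues are known. The minimal polynomial is
  m_A(x) = Π_λ (x − λ)^{k_λ}
where k_λ is the size of the *largest* Jordan block for λ (equivalently, the smallest k with (A − λI)^k v = 0 for every generalised eigenvector v of λ).

  λ = 5: largest Jordan block has size 2, contributing (x − 5)^2

So m_A(x) = (x - 5)^2 = x^2 - 10*x + 25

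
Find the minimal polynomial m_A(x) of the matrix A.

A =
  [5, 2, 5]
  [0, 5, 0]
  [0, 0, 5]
x^2 - 10*x + 25

The characteristic polynomial is χ_A(x) = (x - 5)^3, so the eigenvalues are known. The minimal polynomial is
  m_A(x) = Π_λ (x − λ)^{k_λ}
where k_λ is the size of the *largest* Jordan block for λ (equivalently, the smallest k with (A − λI)^k v = 0 for every generalised eigenvector v of λ).

  λ = 5: largest Jordan block has size 2, contributing (x − 5)^2

So m_A(x) = (x - 5)^2 = x^2 - 10*x + 25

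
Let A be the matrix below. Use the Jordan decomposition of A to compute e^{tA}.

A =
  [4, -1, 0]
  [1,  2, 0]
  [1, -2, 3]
e^{tA} =
  [t*exp(3*t) + exp(3*t), -t*exp(3*t), 0]
  [t*exp(3*t), -t*exp(3*t) + exp(3*t), 0]
  [-t^2*exp(3*t)/2 + t*exp(3*t), t^2*exp(3*t)/2 - 2*t*exp(3*t), exp(3*t)]

Strategy: write A = P · J · P⁻¹ where J is a Jordan canonical form, so e^{tA} = P · e^{tJ} · P⁻¹, and e^{tJ} can be computed block-by-block.

A has Jordan form
J =
  [3, 1, 0]
  [0, 3, 1]
  [0, 0, 3]
(up to reordering of blocks).

Per-block formulas:
  For a 3×3 Jordan block J_3(3): exp(t · J_3(3)) = e^(3t)·(I + t·N + (t^2/2)·N^2), where N is the 3×3 nilpotent shift.

After assembling e^{tJ} and conjugating by P, we get:

e^{tA} =
  [t*exp(3*t) + exp(3*t), -t*exp(3*t), 0]
  [t*exp(3*t), -t*exp(3*t) + exp(3*t), 0]
  [-t^2*exp(3*t)/2 + t*exp(3*t), t^2*exp(3*t)/2 - 2*t*exp(3*t), exp(3*t)]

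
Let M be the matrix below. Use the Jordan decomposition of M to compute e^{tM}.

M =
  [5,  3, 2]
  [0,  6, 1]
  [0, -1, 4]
e^{tM} =
  [exp(5*t), t^2*exp(5*t)/2 + 3*t*exp(5*t), t^2*exp(5*t)/2 + 2*t*exp(5*t)]
  [0, t*exp(5*t) + exp(5*t), t*exp(5*t)]
  [0, -t*exp(5*t), -t*exp(5*t) + exp(5*t)]

Strategy: write M = P · J · P⁻¹ where J is a Jordan canonical form, so e^{tM} = P · e^{tJ} · P⁻¹, and e^{tJ} can be computed block-by-block.

M has Jordan form
J =
  [5, 1, 0]
  [0, 5, 1]
  [0, 0, 5]
(up to reordering of blocks).

Per-block formulas:
  For a 3×3 Jordan block J_3(5): exp(t · J_3(5)) = e^(5t)·(I + t·N + (t^2/2)·N^2), where N is the 3×3 nilpotent shift.

After assembling e^{tJ} and conjugating by P, we get:

e^{tM} =
  [exp(5*t), t^2*exp(5*t)/2 + 3*t*exp(5*t), t^2*exp(5*t)/2 + 2*t*exp(5*t)]
  [0, t*exp(5*t) + exp(5*t), t*exp(5*t)]
  [0, -t*exp(5*t), -t*exp(5*t) + exp(5*t)]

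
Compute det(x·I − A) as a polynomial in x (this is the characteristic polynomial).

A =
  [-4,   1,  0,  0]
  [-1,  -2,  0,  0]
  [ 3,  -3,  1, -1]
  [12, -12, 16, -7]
x^4 + 12*x^3 + 54*x^2 + 108*x + 81

Expanding det(x·I − A) (e.g. by cofactor expansion or by noting that A is similar to its Jordan form J, which has the same characteristic polynomial as A) gives
  χ_A(x) = x^4 + 12*x^3 + 54*x^2 + 108*x + 81
which factors as (x + 3)^4. The eigenvalues (with algebraic multiplicities) are λ = -3 with multiplicity 4.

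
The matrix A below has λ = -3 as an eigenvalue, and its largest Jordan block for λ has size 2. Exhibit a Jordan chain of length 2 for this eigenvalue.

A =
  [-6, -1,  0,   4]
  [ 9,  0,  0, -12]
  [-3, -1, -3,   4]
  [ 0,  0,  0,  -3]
A Jordan chain for λ = -3 of length 2:
v_1 = (-3, 9, -3, 0)ᵀ
v_2 = (1, 0, 0, 0)ᵀ

Let N = A − (-3)·I. We want v_2 with N^2 v_2 = 0 but N^1 v_2 ≠ 0; then v_{j-1} := N · v_j for j = 2, …, 2.

Pick v_2 = (1, 0, 0, 0)ᵀ.
Then v_1 = N · v_2 = (-3, 9, -3, 0)ᵀ.

Sanity check: (A − (-3)·I) v_1 = (0, 0, 0, 0)ᵀ = 0. ✓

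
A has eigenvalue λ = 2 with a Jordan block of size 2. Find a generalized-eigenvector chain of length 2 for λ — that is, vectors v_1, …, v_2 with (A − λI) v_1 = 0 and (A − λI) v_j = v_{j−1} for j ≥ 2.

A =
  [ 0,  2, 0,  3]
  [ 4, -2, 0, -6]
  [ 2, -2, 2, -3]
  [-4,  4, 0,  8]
A Jordan chain for λ = 2 of length 2:
v_1 = (-2, 4, 2, -4)ᵀ
v_2 = (1, 0, 0, 0)ᵀ

Let N = A − (2)·I. We want v_2 with N^2 v_2 = 0 but N^1 v_2 ≠ 0; then v_{j-1} := N · v_j for j = 2, …, 2.

Pick v_2 = (1, 0, 0, 0)ᵀ.
Then v_1 = N · v_2 = (-2, 4, 2, -4)ᵀ.

Sanity check: (A − (2)·I) v_1 = (0, 0, 0, 0)ᵀ = 0. ✓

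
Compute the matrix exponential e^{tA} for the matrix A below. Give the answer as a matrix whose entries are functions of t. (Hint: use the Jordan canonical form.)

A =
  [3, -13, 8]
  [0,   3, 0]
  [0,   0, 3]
e^{tA} =
  [exp(3*t), -13*t*exp(3*t), 8*t*exp(3*t)]
  [0, exp(3*t), 0]
  [0, 0, exp(3*t)]

Strategy: write A = P · J · P⁻¹ where J is a Jordan canonical form, so e^{tA} = P · e^{tJ} · P⁻¹, and e^{tJ} can be computed block-by-block.

A has Jordan form
J =
  [3, 1, 0]
  [0, 3, 0]
  [0, 0, 3]
(up to reordering of blocks).

Per-block formulas:
  For a 2×2 Jordan block J_2(3): exp(t · J_2(3)) = e^(3t)·(I + t·N), where N is the 2×2 nilpotent shift.
  For a 1×1 block at λ = 3: exp(t · [3]) = [e^(3t)].

After assembling e^{tJ} and conjugating by P, we get:

e^{tA} =
  [exp(3*t), -13*t*exp(3*t), 8*t*exp(3*t)]
  [0, exp(3*t), 0]
  [0, 0, exp(3*t)]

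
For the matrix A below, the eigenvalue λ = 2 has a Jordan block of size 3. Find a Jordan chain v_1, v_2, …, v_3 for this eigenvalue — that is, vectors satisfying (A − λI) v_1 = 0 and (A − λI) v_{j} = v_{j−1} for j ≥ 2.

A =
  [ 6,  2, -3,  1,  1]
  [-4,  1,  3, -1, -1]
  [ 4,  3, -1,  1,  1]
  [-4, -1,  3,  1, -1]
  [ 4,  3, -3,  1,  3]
A Jordan chain for λ = 2 of length 3:
v_1 = (-4, 0, -8, 0, -8)ᵀ
v_2 = (4, -4, 4, -4, 4)ᵀ
v_3 = (1, 0, 0, 0, 0)ᵀ

Let N = A − (2)·I. We want v_3 with N^3 v_3 = 0 but N^2 v_3 ≠ 0; then v_{j-1} := N · v_j for j = 3, …, 2.

Pick v_3 = (1, 0, 0, 0, 0)ᵀ.
Then v_2 = N · v_3 = (4, -4, 4, -4, 4)ᵀ.
Then v_1 = N · v_2 = (-4, 0, -8, 0, -8)ᵀ.

Sanity check: (A − (2)·I) v_1 = (0, 0, 0, 0, 0)ᵀ = 0. ✓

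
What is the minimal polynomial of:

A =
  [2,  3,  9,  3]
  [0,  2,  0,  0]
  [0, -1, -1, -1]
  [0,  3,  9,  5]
x^2 - 4*x + 4

The characteristic polynomial is χ_A(x) = (x - 2)^4, so the eigenvalues are known. The minimal polynomial is
  m_A(x) = Π_λ (x − λ)^{k_λ}
where k_λ is the size of the *largest* Jordan block for λ (equivalently, the smallest k with (A − λI)^k v = 0 for every generalised eigenvector v of λ).

  λ = 2: largest Jordan block has size 2, contributing (x − 2)^2

So m_A(x) = (x - 2)^2 = x^2 - 4*x + 4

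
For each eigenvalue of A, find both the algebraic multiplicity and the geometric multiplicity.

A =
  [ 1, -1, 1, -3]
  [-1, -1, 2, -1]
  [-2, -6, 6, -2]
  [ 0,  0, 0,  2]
λ = 2: alg = 4, geom = 2

Step 1 — factor the characteristic polynomial to read off the algebraic multiplicities:
  χ_A(x) = (x - 2)^4

Step 2 — compute geometric multiplicities via the rank-nullity identity g(λ) = n − rank(A − λI):
  rank(A − (2)·I) = 2, so dim ker(A − (2)·I) = n − 2 = 2

Summary:
  λ = 2: algebraic multiplicity = 4, geometric multiplicity = 2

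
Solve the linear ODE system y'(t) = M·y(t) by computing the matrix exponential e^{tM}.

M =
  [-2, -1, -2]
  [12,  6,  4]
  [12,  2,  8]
e^{tM} =
  [-6*t*exp(4*t) + exp(4*t), -t*exp(4*t), -2*t*exp(4*t)]
  [12*t*exp(4*t), 2*t*exp(4*t) + exp(4*t), 4*t*exp(4*t)]
  [12*t*exp(4*t), 2*t*exp(4*t), 4*t*exp(4*t) + exp(4*t)]

Strategy: write M = P · J · P⁻¹ where J is a Jordan canonical form, so e^{tM} = P · e^{tJ} · P⁻¹, and e^{tJ} can be computed block-by-block.

M has Jordan form
J =
  [4, 1, 0]
  [0, 4, 0]
  [0, 0, 4]
(up to reordering of blocks).

Per-block formulas:
  For a 1×1 block at λ = 4: exp(t · [4]) = [e^(4t)].
  For a 2×2 Jordan block J_2(4): exp(t · J_2(4)) = e^(4t)·(I + t·N), where N is the 2×2 nilpotent shift.

After assembling e^{tJ} and conjugating by P, we get:

e^{tM} =
  [-6*t*exp(4*t) + exp(4*t), -t*exp(4*t), -2*t*exp(4*t)]
  [12*t*exp(4*t), 2*t*exp(4*t) + exp(4*t), 4*t*exp(4*t)]
  [12*t*exp(4*t), 2*t*exp(4*t), 4*t*exp(4*t) + exp(4*t)]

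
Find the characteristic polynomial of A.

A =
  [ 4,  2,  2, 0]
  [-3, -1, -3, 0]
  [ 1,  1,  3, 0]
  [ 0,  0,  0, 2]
x^4 - 8*x^3 + 24*x^2 - 32*x + 16

Expanding det(x·I − A) (e.g. by cofactor expansion or by noting that A is similar to its Jordan form J, which has the same characteristic polynomial as A) gives
  χ_A(x) = x^4 - 8*x^3 + 24*x^2 - 32*x + 16
which factors as (x - 2)^4. The eigenvalues (with algebraic multiplicities) are λ = 2 with multiplicity 4.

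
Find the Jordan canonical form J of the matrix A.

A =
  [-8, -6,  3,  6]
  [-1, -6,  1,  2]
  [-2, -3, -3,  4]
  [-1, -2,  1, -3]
J_3(-5) ⊕ J_1(-5)

The characteristic polynomial is
  det(x·I − A) = x^4 + 20*x^3 + 150*x^2 + 500*x + 625 = (x + 5)^4

Eigenvalues and multiplicities (the geometric multiplicity of λ is n − rank(A − λI), which equals the number of Jordan blocks for λ):
  λ = -5: algebraic multiplicity = 4, geometric multiplicity = 2

Determining the block sizes for each eigenvalue:
  λ = -5: with am = 4 and gm = 2, the partition is not yet determined (e.g. several partitions of 4 into 2 parts exist). Let N = A − (-5)·I. Computing rank(N^1) = 2, rank(N^2) = 1, rank(N^3) = 0; the number of blocks of size ≥ j is rank(N^{j−1}) − rank(N^j), giving [2, 1, 1]. So we have 1 block(s) of size 3, 1 block(s) of size 1 → block sizes [3, 1]

Assembling the blocks gives a Jordan form
J =
  [-5,  1,  0,  0]
  [ 0, -5,  1,  0]
  [ 0,  0, -5,  0]
  [ 0,  0,  0, -5]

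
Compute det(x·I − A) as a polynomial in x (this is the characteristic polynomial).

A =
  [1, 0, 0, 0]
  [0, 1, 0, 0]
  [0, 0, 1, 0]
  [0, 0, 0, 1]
x^4 - 4*x^3 + 6*x^2 - 4*x + 1

Expanding det(x·I − A) (e.g. by cofactor expansion or by noting that A is similar to its Jordan form J, which has the same characteristic polynomial as A) gives
  χ_A(x) = x^4 - 4*x^3 + 6*x^2 - 4*x + 1
which factors as (x - 1)^4. The eigenvalues (with algebraic multiplicities) are λ = 1 with multiplicity 4.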